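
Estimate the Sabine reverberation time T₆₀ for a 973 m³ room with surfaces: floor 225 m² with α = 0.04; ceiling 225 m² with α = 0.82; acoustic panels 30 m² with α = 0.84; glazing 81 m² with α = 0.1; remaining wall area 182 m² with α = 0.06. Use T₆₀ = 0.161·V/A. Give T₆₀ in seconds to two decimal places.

0.66 s

A = Σ Sᵢαᵢ = 225·0.04 + 225·0.82 + 30·0.84 + 81·0.1 + 182·0.06 = 237.72 m².
T₆₀ = 0.161·V/A = 0.161·973/237.72 = 0.659 s.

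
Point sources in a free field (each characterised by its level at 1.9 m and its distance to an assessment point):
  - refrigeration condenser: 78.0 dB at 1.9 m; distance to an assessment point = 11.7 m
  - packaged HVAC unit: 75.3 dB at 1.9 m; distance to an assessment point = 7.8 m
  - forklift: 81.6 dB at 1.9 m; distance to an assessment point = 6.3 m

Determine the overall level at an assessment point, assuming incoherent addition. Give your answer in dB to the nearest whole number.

Apply inverse-square spreading to bring every level to the receiver, then sum 10^(L/10).
refrigeration condenser: 78.0 − 20·log₁₀(11.7/1.9) = 78.0 − 15.79 = 62.21 dB.
packaged HVAC unit: 75.3 − 20·log₁₀(7.8/1.9) = 75.3 − 12.27 = 63.03 dB.
forklift: 81.6 − 20·log₁₀(6.3/1.9) = 81.6 − 10.41 = 71.19 dB.
Σ 10^(L/10) = 1.682e+07 → L_total = 10·log₁₀(1.682e+07) = 72.26 dB.

72 dB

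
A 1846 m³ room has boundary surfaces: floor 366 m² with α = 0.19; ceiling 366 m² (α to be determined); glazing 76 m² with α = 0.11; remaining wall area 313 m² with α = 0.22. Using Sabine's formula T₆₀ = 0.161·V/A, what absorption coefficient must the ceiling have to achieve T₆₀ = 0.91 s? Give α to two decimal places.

A = 0.161·V/T₆₀ = 0.161·1846/0.91 = 326.60 m² sabins.
Absorption from the other surfaces = 366·0.19 + 76·0.11 + 313·0.22 = 146.76 m², so the ceiling must supply 179.84 m² over 366 m².
α = 179.84/366 = 0.491.

0.49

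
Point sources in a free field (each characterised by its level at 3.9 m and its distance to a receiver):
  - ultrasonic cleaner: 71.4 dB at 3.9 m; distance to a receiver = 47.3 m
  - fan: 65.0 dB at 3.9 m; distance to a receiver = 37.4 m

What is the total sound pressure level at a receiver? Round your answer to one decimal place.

51.1 dB

First find each source's level at the receiver (point-source: −20·log₁₀(r/r_ref)), then combine on an intensity basis.
ultrasonic cleaner: 71.4 − 20·log₁₀(47.3/3.9) = 71.4 − 21.68 = 49.72 dB.
fan: 65.0 − 20·log₁₀(37.4/3.9) = 65.0 − 19.64 = 45.36 dB.
Σ 10^(L/10) = 1.282e+05 → L_total = 10·log₁₀(1.282e+05) = 51.08 dB.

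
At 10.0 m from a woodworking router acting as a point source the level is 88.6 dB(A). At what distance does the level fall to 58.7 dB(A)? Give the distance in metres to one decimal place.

The 29.9 dB drop corresponds to a distance ratio of 10^(29.9/20) for a point source.
r₂ = 10.0·10^((88.6−58.7)/20) = 10.0·10^(29.9/20) = 312.61 m.

312.6 m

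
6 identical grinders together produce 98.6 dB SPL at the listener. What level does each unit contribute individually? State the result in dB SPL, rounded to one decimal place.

For N identical incoherent sources L_total = L₁ + 10·log₁₀ N, so L₁ = 98.6 − 10·log₁₀(6) = 98.6 − 7.782.

90.8 dB SPL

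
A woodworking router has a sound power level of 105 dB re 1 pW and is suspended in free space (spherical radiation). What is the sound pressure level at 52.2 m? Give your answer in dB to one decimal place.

The power spreads over a sphere of area 4π·r², so L_p = L_w − 10·log₁₀(4π·r²).
4π·r² = 3.424e+04 m², 10·log₁₀ of that is 45.346 dB.
L_p = 105 − 45.346 = 59.65 dB.

59.7 dB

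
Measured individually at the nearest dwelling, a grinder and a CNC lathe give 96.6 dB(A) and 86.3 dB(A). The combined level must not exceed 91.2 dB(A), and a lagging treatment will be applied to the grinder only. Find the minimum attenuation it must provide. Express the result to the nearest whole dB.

7 dB

The untreated sources together contribute 10^(86.3/10) = 4.266e+08, i.e. 86.30 dB(A).
The limit corresponds to 10^(91.2/10) = 1.318e+09; subtracting the fixed part leaves 8.917e+08 for the grinder, i.e. 89.50 dB(A).
Required insertion loss = 96.6 − 89.50 = 7.10 dB.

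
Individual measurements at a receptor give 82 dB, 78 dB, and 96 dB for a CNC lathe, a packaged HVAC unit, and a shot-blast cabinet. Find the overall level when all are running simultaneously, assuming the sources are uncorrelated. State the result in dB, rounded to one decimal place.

96.2 dB

Incoherent sources combine by intensity addition: L_total = 10·log₁₀(Σ 10^(L_i/10)).
Σ 10^(L/10) = 10^(82/10) + 10^(78/10) + 10^(96/10) = 4.203e+09.
L_total = 10·log₁₀(4.203e+09) = 96.24 dB.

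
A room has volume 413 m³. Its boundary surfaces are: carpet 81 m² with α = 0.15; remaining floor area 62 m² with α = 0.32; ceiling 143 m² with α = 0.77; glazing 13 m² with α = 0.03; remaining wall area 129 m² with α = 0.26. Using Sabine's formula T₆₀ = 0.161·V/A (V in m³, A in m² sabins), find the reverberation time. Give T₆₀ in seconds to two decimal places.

Summing Sᵢαᵢ: 81·0.15 + 62·0.32 + 143·0.77 + 13·0.03 + 129·0.26 = 176.03 m².
T₆₀ = 0.161 × 413 / 176.03 = 0.378 s.

0.38 s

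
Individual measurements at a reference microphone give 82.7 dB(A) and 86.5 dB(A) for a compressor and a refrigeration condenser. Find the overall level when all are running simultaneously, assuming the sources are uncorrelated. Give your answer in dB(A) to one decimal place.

For uncorrelated sources the intensities add, so convert each level to linear form, sum, and take 10·log₁₀ of the total.
Σ 10^(L/10) = 10^(82.7/10) + 10^(86.5/10) = 6.329e+08.
L_total = 10·log₁₀(6.329e+08) = 88.01 dB(A).

88.0 dB(A)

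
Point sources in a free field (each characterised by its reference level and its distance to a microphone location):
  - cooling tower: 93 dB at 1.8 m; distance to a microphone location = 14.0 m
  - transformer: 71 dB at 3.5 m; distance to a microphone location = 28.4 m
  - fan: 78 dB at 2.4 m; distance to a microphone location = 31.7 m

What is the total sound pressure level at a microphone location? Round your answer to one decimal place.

First find each source's level at the receiver (point-source: −20·log₁₀(r/r_ref)), then combine on an intensity basis.
cooling tower: 93 − 20·log₁₀(14.0/1.8) = 93 − 17.82 = 75.18 dB.
transformer: 71 − 20·log₁₀(28.4/3.5) = 71 − 18.19 = 52.81 dB.
fan: 78 − 20·log₁₀(31.7/2.4) = 78 − 22.42 = 55.58 dB.
Σ 10^(L/10) = 3.354e+07 → L_total = 10·log₁₀(3.354e+07) = 75.26 dB.

75.3 dB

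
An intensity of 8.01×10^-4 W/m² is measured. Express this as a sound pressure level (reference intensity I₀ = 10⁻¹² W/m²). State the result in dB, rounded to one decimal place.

Dividing by I₀ shifts the exponent by 12: I/I₀ = 8.01×10^8.
L = 10·(0.9036 + 8) = 89.04 dB.

89.0 dB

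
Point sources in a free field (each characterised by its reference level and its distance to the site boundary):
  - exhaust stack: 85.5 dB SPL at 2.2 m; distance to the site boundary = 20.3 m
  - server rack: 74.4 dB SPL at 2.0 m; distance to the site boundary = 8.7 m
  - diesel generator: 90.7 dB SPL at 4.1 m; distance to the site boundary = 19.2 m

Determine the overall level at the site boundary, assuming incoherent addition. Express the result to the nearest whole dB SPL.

Apply inverse-square spreading to bring every level to the receiver, then sum 10^(L/10).
exhaust stack: 85.5 − 20·log₁₀(20.3/2.2) = 85.5 − 19.30 = 66.20 dB SPL.
server rack: 74.4 − 20·log₁₀(8.7/2.0) = 74.4 − 12.77 = 61.63 dB SPL.
diesel generator: 90.7 − 20·log₁₀(19.2/4.1) = 90.7 − 13.41 = 77.29 dB SPL.
Σ 10^(L/10) = 5.920e+07 → L_total = 10·log₁₀(5.920e+07) = 77.72 dB SPL.

78 dB SPL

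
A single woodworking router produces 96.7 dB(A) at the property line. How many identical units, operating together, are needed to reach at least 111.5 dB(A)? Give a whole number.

Need L₁ + 10·log₁₀ N ≥ 111.5, i.e. log₁₀ N ≥ 1.48.
N ≥ 10^(14.8/10) = 30.200, so N = 31.

31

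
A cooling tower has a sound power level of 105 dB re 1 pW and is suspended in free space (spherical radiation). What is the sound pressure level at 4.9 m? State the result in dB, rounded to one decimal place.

80.2 dB

L_p = L_w − 10·log₁₀(4π·r²) with r = 4.9 m.
4π·r² = 301.7 m², 10·log₁₀ of that is 24.796 dB.
L_p = 105 − 24.796 = 80.20 dB.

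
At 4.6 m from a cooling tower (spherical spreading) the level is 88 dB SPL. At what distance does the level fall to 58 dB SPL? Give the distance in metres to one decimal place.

145.5 m

The 30.0 dB drop corresponds to a distance ratio of 10^(30.0/20) for a point source.
r₂ = 4.6·10^((88−58)/20) = 4.6·10^(30.0/20) = 145.46 m.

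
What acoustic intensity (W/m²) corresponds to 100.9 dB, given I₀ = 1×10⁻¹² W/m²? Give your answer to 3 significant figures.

0.0123 W/m²

I/I₀ = 10^(100.9/10) = 1.23e+10, so I = 1.23e+10 × 10⁻¹² W/m².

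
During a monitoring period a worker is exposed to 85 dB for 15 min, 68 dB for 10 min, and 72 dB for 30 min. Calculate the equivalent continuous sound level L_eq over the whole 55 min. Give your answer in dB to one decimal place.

79.8 dB

The energy average is taken in the linear domain: L_eq = 10·log₁₀[(Σ tᵢ·10^(Lᵢ/10))/T], T = 55 min.
Σ tᵢ·10^(Lᵢ/10) = 15·10^(85/10) + 10·10^(68/10) + 30·10^(72/10) = 5.282e+09.
L_eq = 10·log₁₀(5.282e+09/55) = 79.82 dB.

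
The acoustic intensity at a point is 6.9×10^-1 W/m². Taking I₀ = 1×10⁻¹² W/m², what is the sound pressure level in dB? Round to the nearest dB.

118 dB

I/I₀ = 6.9×10^-1/10⁻¹² = 6.9×10^11, and L = 10·log₁₀(I/I₀).
L = 10·(0.8388 + 11) = 118.39 dB.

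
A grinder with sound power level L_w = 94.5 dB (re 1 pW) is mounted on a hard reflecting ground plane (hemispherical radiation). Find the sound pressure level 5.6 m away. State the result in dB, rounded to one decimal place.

71.6 dB

L_p = L_w − 10·log₁₀(2π·r²) with r = 5.6 m.
2π·r² = 197 m², 10·log₁₀ of that is 22.946 dB.
L_p = 94.5 − 22.946 = 71.55 dB.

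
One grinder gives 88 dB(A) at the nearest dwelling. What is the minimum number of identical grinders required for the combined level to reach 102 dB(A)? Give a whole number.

Need L₁ + 10·log₁₀ N ≥ 102, i.e. log₁₀ N ≥ 1.40.
N ≥ 10^(14.0/10) = 25.119, so N = 26.

26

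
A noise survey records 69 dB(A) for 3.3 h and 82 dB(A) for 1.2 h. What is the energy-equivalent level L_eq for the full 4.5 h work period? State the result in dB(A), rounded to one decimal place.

76.8 dB(A)

Weight each interval's intensity by its duration and average over T = 4.5 h:
Σ tᵢ·10^(Lᵢ/10) = 3.3·10^(69/10) + 1.2·10^(82/10) = 2.164e+08.
L_eq = 10·log₁₀(2.164e+08/4.5) = 76.82 dB(A).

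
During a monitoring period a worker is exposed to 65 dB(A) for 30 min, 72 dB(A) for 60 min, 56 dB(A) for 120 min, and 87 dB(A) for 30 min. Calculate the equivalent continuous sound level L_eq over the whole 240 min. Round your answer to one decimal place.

78.3 dB(A)

L_eq = 10·log₁₀[(1/T)·Σ tᵢ·10^(Lᵢ/10)] with T = 240 min.
Σ tᵢ·10^(Lᵢ/10) = 30·10^(65/10) + 60·10^(72/10) + 120·10^(56/10) + 30·10^(87/10) = 1.613e+10.
L_eq = 10·log₁₀(1.613e+10/240) = 78.27 dB(A).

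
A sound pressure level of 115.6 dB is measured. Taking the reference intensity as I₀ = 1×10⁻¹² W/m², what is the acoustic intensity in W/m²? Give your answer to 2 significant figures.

0.36 W/m²

L = 10·log₁₀(I/I₀) ⇒ I = I₀·10^(L/10) = 10⁻¹² × 10^11.56.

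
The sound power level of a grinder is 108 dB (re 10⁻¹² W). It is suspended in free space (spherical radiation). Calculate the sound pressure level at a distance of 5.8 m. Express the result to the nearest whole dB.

L_p = L_w − 10·log₁₀(4π·r²) with r = 5.8 m.
4π·r² = 422.7 m², 10·log₁₀ of that is 26.261 dB.
L_p = 108 − 26.261 = 81.74 dB.

82 dB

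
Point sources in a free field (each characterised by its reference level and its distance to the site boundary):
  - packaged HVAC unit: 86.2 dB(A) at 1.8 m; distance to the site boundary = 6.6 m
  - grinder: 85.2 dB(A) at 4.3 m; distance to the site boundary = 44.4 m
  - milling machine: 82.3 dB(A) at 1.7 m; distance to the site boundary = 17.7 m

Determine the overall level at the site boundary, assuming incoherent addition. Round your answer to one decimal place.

Apply inverse-square spreading to bring every level to the receiver, then sum 10^(L/10).
packaged HVAC unit: 86.2 − 20·log₁₀(6.6/1.8) = 86.2 − 11.29 = 74.91 dB(A).
grinder: 85.2 − 20·log₁₀(44.4/4.3) = 85.2 − 20.28 = 64.92 dB(A).
milling machine: 82.3 − 20·log₁₀(17.7/1.7) = 82.3 − 20.35 = 61.95 dB(A).
Σ 10^(L/10) = 3.568e+07 → L_total = 10·log₁₀(3.568e+07) = 75.52 dB(A).

75.5 dB(A)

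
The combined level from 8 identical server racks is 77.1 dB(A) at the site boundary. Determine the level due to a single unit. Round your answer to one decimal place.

For N identical incoherent sources L_total = L₁ + 10·log₁₀ N, so L₁ = 77.1 − 10·log₁₀(8) = 77.1 − 9.031.

68.1 dB(A)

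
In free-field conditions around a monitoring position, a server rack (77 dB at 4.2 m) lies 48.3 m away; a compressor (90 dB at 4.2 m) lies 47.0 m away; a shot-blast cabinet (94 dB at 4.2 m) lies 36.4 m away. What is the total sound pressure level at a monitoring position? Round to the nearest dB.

First find each source's level at the receiver (point-source: −20·log₁₀(r/r_ref)), then combine on an intensity basis.
server rack: 77 − 20·log₁₀(48.3/4.2) = 77 − 21.21 = 55.79 dB.
compressor: 90 − 20·log₁₀(47.0/4.2) = 90 − 20.98 = 69.02 dB.
shot-blast cabinet: 94 − 20·log₁₀(36.4/4.2) = 94 − 18.76 = 75.24 dB.
Σ 10^(L/10) = 4.181e+07 → L_total = 10·log₁₀(4.181e+07) = 76.21 dB.

76 dB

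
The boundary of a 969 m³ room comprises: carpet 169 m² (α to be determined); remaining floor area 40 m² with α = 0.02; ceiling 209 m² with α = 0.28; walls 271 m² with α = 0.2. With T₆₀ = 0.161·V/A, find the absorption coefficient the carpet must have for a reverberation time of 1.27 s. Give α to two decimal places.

0.06

Required total absorption A = 0.161·969/1.27 = 122.84 m².
Absorption from the other surfaces = 40·0.02 + 209·0.28 + 271·0.2 = 113.52 m², so the carpet must supply 9.32 m² over 169 m².
α = 9.32/169 = 0.055.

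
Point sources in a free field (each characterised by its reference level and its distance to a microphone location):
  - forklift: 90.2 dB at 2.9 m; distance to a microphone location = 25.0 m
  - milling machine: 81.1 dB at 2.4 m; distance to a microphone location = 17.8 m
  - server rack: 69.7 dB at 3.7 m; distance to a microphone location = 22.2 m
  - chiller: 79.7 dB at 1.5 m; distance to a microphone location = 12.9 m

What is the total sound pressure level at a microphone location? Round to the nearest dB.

Propagate each source to the receiver with L = L_ref − 20·log₁₀(r/r_ref), then add intensities.
forklift: 90.2 − 20·log₁₀(25.0/2.9) = 90.2 − 18.71 = 71.49 dB.
milling machine: 81.1 − 20·log₁₀(17.8/2.4) = 81.1 − 17.40 = 63.70 dB.
server rack: 69.7 − 20·log₁₀(22.2/3.7) = 69.7 − 15.56 = 54.14 dB.
chiller: 79.7 − 20·log₁₀(12.9/1.5) = 79.7 − 18.69 = 61.01 dB.
Σ 10^(L/10) = 1.795e+07 → L_total = 10·log₁₀(1.795e+07) = 72.54 dB.

73 dB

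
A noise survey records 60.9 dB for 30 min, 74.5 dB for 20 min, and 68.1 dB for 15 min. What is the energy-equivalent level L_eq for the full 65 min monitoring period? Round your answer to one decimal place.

The energy average is taken in the linear domain: L_eq = 10·log₁₀[(Σ tᵢ·10^(Lᵢ/10))/T], T = 65 min.
Σ tᵢ·10^(Lᵢ/10) = 30·10^(60.9/10) + 20·10^(74.5/10) + 15·10^(68.1/10) = 6.974e+08.
L_eq = 10·log₁₀(6.974e+08/65) = 70.31 dB.

70.3 dB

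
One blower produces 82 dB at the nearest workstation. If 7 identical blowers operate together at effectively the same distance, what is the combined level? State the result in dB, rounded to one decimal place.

90.5 dB

L_total = L₁ + 10·log₁₀ N for N identical incoherent sources.
L_total = 82 + 10·log₁₀(7) = 82 + 8.451 = 90.45 dB.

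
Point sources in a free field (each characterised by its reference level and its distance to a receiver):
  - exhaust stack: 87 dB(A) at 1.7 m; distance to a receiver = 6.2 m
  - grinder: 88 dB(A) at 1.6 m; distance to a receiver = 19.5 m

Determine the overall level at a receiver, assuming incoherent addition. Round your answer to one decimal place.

First find each source's level at the receiver (point-source: −20·log₁₀(r/r_ref)), then combine on an intensity basis.
exhaust stack: 87 − 20·log₁₀(6.2/1.7) = 87 − 11.24 = 75.76 dB(A).
grinder: 88 − 20·log₁₀(19.5/1.6) = 88 − 21.72 = 66.28 dB(A).
Σ 10^(L/10) = 4.193e+07 → L_total = 10·log₁₀(4.193e+07) = 76.23 dB(A).

76.2 dB(A)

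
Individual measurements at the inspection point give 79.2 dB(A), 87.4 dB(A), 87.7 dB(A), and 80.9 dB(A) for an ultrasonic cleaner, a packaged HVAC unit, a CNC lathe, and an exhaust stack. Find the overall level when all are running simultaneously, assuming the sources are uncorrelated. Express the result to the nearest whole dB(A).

For uncorrelated sources the intensities add, so convert each level to linear form, sum, and take 10·log₁₀ of the total.
Σ 10^(L/10) = 10^(79.2/10) + 10^(87.4/10) + 10^(87.7/10) + 10^(80.9/10) = 1.345e+09.
L_total = 10·log₁₀(1.345e+09) = 91.29 dB(A).

91 dB(A)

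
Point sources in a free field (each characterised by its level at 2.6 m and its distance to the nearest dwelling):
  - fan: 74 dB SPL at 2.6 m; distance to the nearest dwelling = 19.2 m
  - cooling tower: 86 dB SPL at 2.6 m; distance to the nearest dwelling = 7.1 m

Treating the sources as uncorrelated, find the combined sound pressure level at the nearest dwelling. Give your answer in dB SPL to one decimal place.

Apply inverse-square spreading to bring every level to the receiver, then sum 10^(L/10).
fan: 74 − 20·log₁₀(19.2/2.6) = 74 − 17.37 = 56.63 dB SPL.
cooling tower: 86 − 20·log₁₀(7.1/2.6) = 86 − 8.73 = 77.27 dB SPL.
Σ 10^(L/10) = 5.385e+07 → L_total = 10·log₁₀(5.385e+07) = 77.31 dB SPL.

77.3 dB SPL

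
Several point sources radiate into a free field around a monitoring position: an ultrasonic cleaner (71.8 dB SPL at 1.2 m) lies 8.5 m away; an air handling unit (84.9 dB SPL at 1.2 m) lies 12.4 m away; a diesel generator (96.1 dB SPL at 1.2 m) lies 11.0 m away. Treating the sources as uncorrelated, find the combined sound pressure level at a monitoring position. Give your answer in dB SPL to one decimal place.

Apply inverse-square spreading to bring every level to the receiver, then sum 10^(L/10).
ultrasonic cleaner: 71.8 − 20·log₁₀(8.5/1.2) = 71.8 − 17.00 = 54.80 dB SPL.
air handling unit: 84.9 − 20·log₁₀(12.4/1.2) = 84.9 − 20.28 = 64.62 dB SPL.
diesel generator: 96.1 − 20·log₁₀(11.0/1.2) = 96.1 − 19.24 = 76.86 dB SPL.
Σ 10^(L/10) = 5.168e+07 → L_total = 10·log₁₀(5.168e+07) = 77.13 dB SPL.

77.1 dB SPL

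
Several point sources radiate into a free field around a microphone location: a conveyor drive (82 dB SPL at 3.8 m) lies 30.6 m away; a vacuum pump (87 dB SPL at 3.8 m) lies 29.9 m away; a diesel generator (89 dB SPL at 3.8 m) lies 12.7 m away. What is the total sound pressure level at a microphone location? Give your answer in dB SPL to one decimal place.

First find each source's level at the receiver (point-source: −20·log₁₀(r/r_ref)), then combine on an intensity basis.
conveyor drive: 82 − 20·log₁₀(30.6/3.8) = 82 − 18.12 = 63.88 dB SPL.
vacuum pump: 87 − 20·log₁₀(29.9/3.8) = 87 − 17.92 = 69.08 dB SPL.
diesel generator: 89 − 20·log₁₀(12.7/3.8) = 89 − 10.48 = 78.52 dB SPL.
Σ 10^(L/10) = 8.165e+07 → L_total = 10·log₁₀(8.165e+07) = 79.12 dB SPL.

79.1 dB SPL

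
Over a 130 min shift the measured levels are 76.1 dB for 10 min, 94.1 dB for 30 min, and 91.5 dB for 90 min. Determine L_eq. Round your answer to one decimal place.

92.0 dB

The energy average is taken in the linear domain: L_eq = 10·log₁₀[(Σ tᵢ·10^(Lᵢ/10))/T], T = 130 min.
Σ tᵢ·10^(Lᵢ/10) = 10·10^(76.1/10) + 30·10^(94.1/10) + 90·10^(91.5/10) = 2.046e+11.
L_eq = 10·log₁₀(2.046e+11/130) = 91.97 dB.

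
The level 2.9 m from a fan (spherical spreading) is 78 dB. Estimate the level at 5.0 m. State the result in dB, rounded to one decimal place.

For a point source, L₂ = L₁ − 20·log₁₀(r₂/r₁).
L₂ = 78 − 20·log₁₀(5.0/2.9) = 78 − 4.731 = 73.27 dB.

73.3 dB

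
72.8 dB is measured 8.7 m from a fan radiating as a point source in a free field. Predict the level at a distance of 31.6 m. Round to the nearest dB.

For a point source, L₂ = L₁ − 20·log₁₀(r₂/r₁).
L₂ = 72.8 − 20·log₁₀(31.6/8.7) = 72.8 − 11.203 = 61.60 dB.

62 dB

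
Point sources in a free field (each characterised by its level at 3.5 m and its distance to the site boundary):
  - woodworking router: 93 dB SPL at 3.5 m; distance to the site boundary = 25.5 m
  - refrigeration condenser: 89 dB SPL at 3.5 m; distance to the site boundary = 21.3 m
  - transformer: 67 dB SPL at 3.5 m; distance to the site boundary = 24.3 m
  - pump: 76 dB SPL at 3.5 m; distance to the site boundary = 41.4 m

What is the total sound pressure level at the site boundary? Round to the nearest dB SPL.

78 dB SPL

Propagate each source to the receiver with L = L_ref − 20·log₁₀(r/r_ref), then add intensities.
woodworking router: 93 − 20·log₁₀(25.5/3.5) = 93 − 17.25 = 75.75 dB SPL.
refrigeration condenser: 89 − 20·log₁₀(21.3/3.5) = 89 − 15.69 = 73.31 dB SPL.
transformer: 67 − 20·log₁₀(24.3/3.5) = 67 − 16.83 = 50.17 dB SPL.
pump: 76 − 20·log₁₀(41.4/3.5) = 76 − 21.46 = 54.54 dB SPL.
Σ 10^(L/10) = 5.942e+07 → L_total = 10·log₁₀(5.942e+07) = 77.74 dB SPL.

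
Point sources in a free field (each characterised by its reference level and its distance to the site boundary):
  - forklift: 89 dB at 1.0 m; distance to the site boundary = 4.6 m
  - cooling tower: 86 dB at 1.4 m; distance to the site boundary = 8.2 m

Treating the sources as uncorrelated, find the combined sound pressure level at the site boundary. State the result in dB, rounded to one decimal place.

76.9 dB

Propagate each source to the receiver with L = L_ref − 20·log₁₀(r/r_ref), then add intensities.
forklift: 89 − 20·log₁₀(4.6/1.0) = 89 − 13.26 = 75.74 dB.
cooling tower: 86 − 20·log₁₀(8.2/1.4) = 86 − 15.35 = 70.65 dB.
Σ 10^(L/10) = 4.914e+07 → L_total = 10·log₁₀(4.914e+07) = 76.91 dB.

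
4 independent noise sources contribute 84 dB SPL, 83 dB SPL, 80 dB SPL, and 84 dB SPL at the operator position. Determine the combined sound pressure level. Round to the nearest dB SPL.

For uncorrelated sources the intensities add, so convert each level to linear form, sum, and take 10·log₁₀ of the total.
Σ 10^(L/10) = 10^(84/10) + 10^(83/10) + 10^(80/10) + 10^(84/10) = 8.019e+08.
L_total = 10·log₁₀(8.019e+08) = 89.04 dB SPL.

89 dB SPL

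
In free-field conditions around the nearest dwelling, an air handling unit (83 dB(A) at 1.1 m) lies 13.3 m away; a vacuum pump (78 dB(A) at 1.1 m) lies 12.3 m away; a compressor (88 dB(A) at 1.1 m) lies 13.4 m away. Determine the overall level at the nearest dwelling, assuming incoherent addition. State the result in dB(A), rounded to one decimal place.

Apply inverse-square spreading to bring every level to the receiver, then sum 10^(L/10).
air handling unit: 83 − 20·log₁₀(13.3/1.1) = 83 − 21.65 = 61.35 dB(A).
vacuum pump: 78 − 20·log₁₀(12.3/1.1) = 78 − 20.97 = 57.03 dB(A).
compressor: 88 − 20·log₁₀(13.4/1.1) = 88 − 21.71 = 66.29 dB(A).
Σ 10^(L/10) = 6.121e+06 → L_total = 10·log₁₀(6.121e+06) = 67.87 dB(A).

67.9 dB(A)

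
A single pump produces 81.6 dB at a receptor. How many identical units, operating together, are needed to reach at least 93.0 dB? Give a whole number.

14

The shortfall is 93.0 − 81.6 = 11.4 dB, and N units add 10·log₁₀ N, so need 10·log₁₀ N ≥ 11.4.
N ≥ 10^(11.4/10) = 13.804, so N = 14.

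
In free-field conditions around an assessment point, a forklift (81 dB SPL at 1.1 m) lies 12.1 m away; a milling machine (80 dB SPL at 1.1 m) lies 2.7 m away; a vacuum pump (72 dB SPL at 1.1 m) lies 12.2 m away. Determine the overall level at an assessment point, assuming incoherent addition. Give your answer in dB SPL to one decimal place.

Apply inverse-square spreading to bring every level to the receiver, then sum 10^(L/10).
forklift: 81 − 20·log₁₀(12.1/1.1) = 81 − 20.83 = 60.17 dB SPL.
milling machine: 80 − 20·log₁₀(2.7/1.1) = 80 − 7.80 = 72.20 dB SPL.
vacuum pump: 72 − 20·log₁₀(12.2/1.1) = 72 − 20.90 = 51.10 dB SPL.
Σ 10^(L/10) = 1.777e+07 → L_total = 10·log₁₀(1.777e+07) = 72.50 dB SPL.

72.5 dB SPL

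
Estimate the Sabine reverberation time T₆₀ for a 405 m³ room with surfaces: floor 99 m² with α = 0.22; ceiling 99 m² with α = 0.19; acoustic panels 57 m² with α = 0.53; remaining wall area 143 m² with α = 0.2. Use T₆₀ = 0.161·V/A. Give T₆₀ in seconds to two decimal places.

0.66 s

Summing Sᵢαᵢ: 99·0.22 + 99·0.19 + 57·0.53 + 143·0.2 = 99.40 m².
T₆₀ = 0.161·V/A = 0.161·405/99.40 = 0.656 s.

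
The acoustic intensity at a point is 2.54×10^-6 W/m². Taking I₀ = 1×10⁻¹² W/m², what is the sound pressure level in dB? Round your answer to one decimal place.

64.0 dB

I/I₀ = 2.54×10^-6/10⁻¹² = 2.54×10^6, and L = 10·log₁₀(I/I₀).
L = 10·(0.4048 + 6) = 64.05 dB.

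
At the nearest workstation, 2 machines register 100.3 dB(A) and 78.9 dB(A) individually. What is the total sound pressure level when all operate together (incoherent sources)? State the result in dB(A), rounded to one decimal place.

100.3 dB(A)

For uncorrelated sources the intensities add, so convert each level to linear form, sum, and take 10·log₁₀ of the total.
Σ 10^(L/10) = 10^(100.3/10) + 10^(78.9/10) = 1.079e+10.
L_total = 10·log₁₀(1.079e+10) = 100.33 dB(A).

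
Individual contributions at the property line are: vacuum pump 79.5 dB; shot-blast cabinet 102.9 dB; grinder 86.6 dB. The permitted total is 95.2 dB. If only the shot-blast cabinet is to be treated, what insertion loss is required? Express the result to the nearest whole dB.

Fixed contribution from the other sources: Σ 10^(L/10) = 10^(79.5/10) + 10^(86.6/10) = 5.462e+08 (87.37 dB).
The limit corresponds to 10^(95.2/10) = 3.311e+09; subtracting the fixed part leaves 2.765e+09 for the shot-blast cabinet, i.e. 94.42 dB.
So the shot-blast cabinet must be reduced from 102.9 to 94.42 dB: IL = 8.48 dB.

8 dB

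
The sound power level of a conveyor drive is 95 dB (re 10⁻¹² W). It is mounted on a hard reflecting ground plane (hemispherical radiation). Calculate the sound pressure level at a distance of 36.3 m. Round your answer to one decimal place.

55.8 dB

L_p = L_w − 10·log₁₀(2π·r²) with r = 36.3 m.
2π·r² = 8279 m², 10·log₁₀ of that is 39.180 dB.
L_p = 95 − 39.180 = 55.82 dB.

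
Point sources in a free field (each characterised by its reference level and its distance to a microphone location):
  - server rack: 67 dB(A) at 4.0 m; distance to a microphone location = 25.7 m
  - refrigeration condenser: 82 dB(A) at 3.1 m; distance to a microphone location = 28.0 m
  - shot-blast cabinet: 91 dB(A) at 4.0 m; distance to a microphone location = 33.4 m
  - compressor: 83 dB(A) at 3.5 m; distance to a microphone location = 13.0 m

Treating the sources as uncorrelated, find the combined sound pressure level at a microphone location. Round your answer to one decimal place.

Apply inverse-square spreading to bring every level to the receiver, then sum 10^(L/10).
server rack: 67 − 20·log₁₀(25.7/4.0) = 67 − 16.16 = 50.84 dB(A).
refrigeration condenser: 82 − 20·log₁₀(28.0/3.1) = 82 − 19.12 = 62.88 dB(A).
shot-blast cabinet: 91 − 20·log₁₀(33.4/4.0) = 91 − 18.43 = 72.57 dB(A).
compressor: 83 − 20·log₁₀(13.0/3.5) = 83 − 11.40 = 71.60 dB(A).
Σ 10^(L/10) = 3.458e+07 → L_total = 10·log₁₀(3.458e+07) = 75.39 dB(A).

75.4 dB(A)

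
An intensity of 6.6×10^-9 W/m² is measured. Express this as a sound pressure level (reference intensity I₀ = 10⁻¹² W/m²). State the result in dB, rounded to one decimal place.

38.2 dB

I/I₀ = 6.6×10^-9/10⁻¹² = 6.6×10^3, and L = 10·log₁₀(I/I₀).
L = 10·(0.8195 + 3) = 38.20 dB.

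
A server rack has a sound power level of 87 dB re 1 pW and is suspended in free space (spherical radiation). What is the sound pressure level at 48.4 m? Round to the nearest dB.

42 dB

L_p = L_w − 10·log₁₀(4π·r²) with r = 48.4 m.
4π·r² = 2.944e+04 m², 10·log₁₀ of that is 44.689 dB.
L_p = 87 − 44.689 = 42.31 dB.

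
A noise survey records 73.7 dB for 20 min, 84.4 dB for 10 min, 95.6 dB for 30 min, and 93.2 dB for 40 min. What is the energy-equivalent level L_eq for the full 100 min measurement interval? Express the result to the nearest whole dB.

93 dB

L_eq = 10·log₁₀[(1/T)·Σ tᵢ·10^(Lᵢ/10)] with T = 100 min.
Σ tᵢ·10^(Lᵢ/10) = 20·10^(73.7/10) + 10·10^(84.4/10) + 30·10^(95.6/10) + 40·10^(93.2/10) = 1.957e+11.
L_eq = 10·log₁₀(1.957e+11/100) = 92.92 dB.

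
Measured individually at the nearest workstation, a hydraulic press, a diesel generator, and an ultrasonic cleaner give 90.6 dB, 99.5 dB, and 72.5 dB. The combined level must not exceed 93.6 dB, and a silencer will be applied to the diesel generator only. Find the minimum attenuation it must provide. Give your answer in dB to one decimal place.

The untreated sources together contribute 10^(90.6/10) + 10^(72.5/10) = 1.166e+09, i.e. 90.67 dB.
To meet 93.6 dB overall, the treated diesel generator may contribute at most 10^(93.6/10) − 1.166e+09 = 1.125e+09, i.e. 90.51 dB.
So the diesel generator must be reduced from 99.5 to 90.51 dB: IL = 8.99 dB.

9.0 dB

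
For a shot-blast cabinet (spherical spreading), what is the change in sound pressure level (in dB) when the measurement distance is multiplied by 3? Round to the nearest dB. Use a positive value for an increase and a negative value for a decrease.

-10 dB

With spherical spreading the level changes by −20·log₁₀(r₂/r₁).
ΔL = −20·log₁₀(3) = -9.54 dB.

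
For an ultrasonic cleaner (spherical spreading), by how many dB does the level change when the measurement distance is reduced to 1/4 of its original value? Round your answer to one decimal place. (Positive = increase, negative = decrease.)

+12.0 dB

With spherical spreading the level changes by −20·log₁₀(r₂/r₁).
ΔL = −20·log₁₀(0.25) = +12.04 dB.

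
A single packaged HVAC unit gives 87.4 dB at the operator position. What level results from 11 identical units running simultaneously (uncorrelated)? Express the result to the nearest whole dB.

98 dB

N identical incoherent sources raise the level by 10·log₁₀ N.
L_total = 87.4 + 10·log₁₀(11) = 87.4 + 10.414 = 97.81 dB.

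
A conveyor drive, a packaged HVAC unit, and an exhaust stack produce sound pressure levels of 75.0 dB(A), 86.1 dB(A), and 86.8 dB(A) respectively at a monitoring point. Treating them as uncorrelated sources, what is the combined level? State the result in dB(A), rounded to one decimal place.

Incoherent sources combine by intensity addition: L_total = 10·log₁₀(Σ 10^(L_i/10)).
Σ 10^(L/10) = 10^(75.0/10) + 10^(86.1/10) + 10^(86.8/10) = 9.176e+08.
L_total = 10·log₁₀(9.176e+08) = 89.63 dB(A).

89.6 dB(A)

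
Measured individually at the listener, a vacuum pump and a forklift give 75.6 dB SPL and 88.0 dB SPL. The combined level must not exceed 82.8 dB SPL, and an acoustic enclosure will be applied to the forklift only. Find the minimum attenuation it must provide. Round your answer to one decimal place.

The untreated sources together contribute 10^(75.6/10) = 3.631e+07, i.e. 75.60 dB SPL.
The limit corresponds to 10^(82.8/10) = 1.905e+08; subtracting the fixed part leaves 1.542e+08 for the forklift, i.e. 81.88 dB SPL.
So the forklift must be reduced from 88.0 to 81.88 dB SPL: IL = 6.12 dB.

6.1 dB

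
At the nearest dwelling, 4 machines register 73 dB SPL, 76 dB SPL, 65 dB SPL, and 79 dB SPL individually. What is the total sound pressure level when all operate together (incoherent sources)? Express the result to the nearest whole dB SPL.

82 dB SPL

Incoherent sources combine by intensity addition: L_total = 10·log₁₀(Σ 10^(L_i/10)).
Σ 10^(L/10) = 10^(73/10) + 10^(76/10) + 10^(65/10) + 10^(79/10) = 1.424e+08.
L_total = 10·log₁₀(1.424e+08) = 81.53 dB SPL.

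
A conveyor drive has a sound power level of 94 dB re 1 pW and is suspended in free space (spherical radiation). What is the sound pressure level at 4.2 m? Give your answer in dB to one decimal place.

Free-field spherical radiation: L_p = L_w − 10·log₁₀(4π·r²), r = 4.2 m.
4π·r² = 221.7 m², 10·log₁₀ of that is 23.457 dB.
L_p = 94 − 23.457 = 70.54 dB.

70.5 dB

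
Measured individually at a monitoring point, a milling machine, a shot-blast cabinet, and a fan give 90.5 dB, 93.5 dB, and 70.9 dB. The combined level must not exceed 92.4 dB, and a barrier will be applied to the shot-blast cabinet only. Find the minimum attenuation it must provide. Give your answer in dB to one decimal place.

5.7 dB

The untreated sources together contribute 10^(90.5/10) + 10^(70.9/10) = 1.134e+09, i.e. 90.55 dB.
The limit corresponds to 10^(92.4/10) = 1.738e+09; subtracting the fixed part leaves 6.035e+08 for the shot-blast cabinet, i.e. 87.81 dB.
Required insertion loss = 93.5 − 87.81 = 5.69 dB.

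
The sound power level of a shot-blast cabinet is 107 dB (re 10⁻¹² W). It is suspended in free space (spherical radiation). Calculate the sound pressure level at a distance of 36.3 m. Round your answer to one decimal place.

64.8 dB

Free-field spherical radiation: L_p = L_w − 10·log₁₀(4π·r²), r = 36.3 m.
4π·r² = 1.656e+04 m², 10·log₁₀ of that is 42.190 dB.
L_p = 107 − 42.190 = 64.81 dB.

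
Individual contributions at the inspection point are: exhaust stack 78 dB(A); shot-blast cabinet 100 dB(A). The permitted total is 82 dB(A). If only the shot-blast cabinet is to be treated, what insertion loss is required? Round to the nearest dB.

20 dB

Fixed contribution from the other source: Σ 10^(L/10) = 10^(78/10) = 6.310e+07 (78.00 dB(A)).
The limit corresponds to 10^(82/10) = 1.585e+08; subtracting the fixed part leaves 9.539e+07 for the shot-blast cabinet, i.e. 79.80 dB(A).
So the shot-blast cabinet must be reduced from 100 to 79.80 dB(A): IL = 20.20 dB.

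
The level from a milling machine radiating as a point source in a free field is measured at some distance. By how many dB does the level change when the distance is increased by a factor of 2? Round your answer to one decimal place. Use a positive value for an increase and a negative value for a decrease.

With spherical spreading the level changes by −20·log₁₀(r₂/r₁).
ΔL = −20·log₁₀(2) = -6.02 dB.

-6.0 dB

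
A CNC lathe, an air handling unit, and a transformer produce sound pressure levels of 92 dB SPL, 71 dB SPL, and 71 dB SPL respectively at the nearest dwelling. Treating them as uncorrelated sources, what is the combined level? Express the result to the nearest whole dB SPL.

92 dB SPL

For uncorrelated sources the intensities add, so convert each level to linear form, sum, and take 10·log₁₀ of the total.
Σ 10^(L/10) = 10^(92/10) + 10^(71/10) + 10^(71/10) = 1.610e+09.
L_total = 10·log₁₀(1.610e+09) = 92.07 dB SPL.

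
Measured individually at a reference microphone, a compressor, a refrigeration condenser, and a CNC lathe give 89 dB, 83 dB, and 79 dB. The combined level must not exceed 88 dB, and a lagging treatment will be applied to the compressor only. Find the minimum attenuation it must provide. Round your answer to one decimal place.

3.5 dB

Everything except the compressor sums to 10^(83/10) + 10^(79/10) = 2.790e+08 in linear terms, 84.46 dB.
The limit corresponds to 10^(88/10) = 6.310e+08; subtracting the fixed part leaves 3.520e+08 for the compressor, i.e. 85.47 dB.
Required insertion loss = 89 − 85.47 = 3.53 dB.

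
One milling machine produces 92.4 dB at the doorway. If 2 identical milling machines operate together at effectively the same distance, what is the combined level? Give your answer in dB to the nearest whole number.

L_total = L₁ + 10·log₁₀ N for N identical incoherent sources.
L_total = 92.4 + 10·log₁₀(2) = 92.4 + 3.010 = 95.41 dB.

95 dB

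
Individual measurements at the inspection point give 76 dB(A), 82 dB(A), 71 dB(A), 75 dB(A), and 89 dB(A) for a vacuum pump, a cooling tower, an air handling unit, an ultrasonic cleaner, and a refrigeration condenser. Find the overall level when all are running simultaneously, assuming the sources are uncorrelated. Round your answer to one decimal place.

Incoherent sources combine by intensity addition: L_total = 10·log₁₀(Σ 10^(L_i/10)).
Σ 10^(L/10) = 10^(76/10) + 10^(82/10) + 10^(71/10) + 10^(75/10) + 10^(89/10) = 1.037e+09.
L_total = 10·log₁₀(1.037e+09) = 90.16 dB(A).

90.2 dB(A)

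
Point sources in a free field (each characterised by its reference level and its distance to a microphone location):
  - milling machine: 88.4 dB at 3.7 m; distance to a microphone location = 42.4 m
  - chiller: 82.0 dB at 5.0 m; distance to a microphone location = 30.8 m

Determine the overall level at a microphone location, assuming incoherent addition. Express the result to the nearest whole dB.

70 dB

Apply inverse-square spreading to bring every level to the receiver, then sum 10^(L/10).
milling machine: 88.4 − 20·log₁₀(42.4/3.7) = 88.4 − 21.18 = 67.22 dB.
chiller: 82.0 − 20·log₁₀(30.8/5.0) = 82.0 − 15.79 = 66.21 dB.
Σ 10^(L/10) = 9.445e+06 → L_total = 10·log₁₀(9.445e+06) = 69.75 dB.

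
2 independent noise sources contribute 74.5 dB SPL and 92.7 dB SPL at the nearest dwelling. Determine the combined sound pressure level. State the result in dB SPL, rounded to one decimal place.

For uncorrelated sources the intensities add, so convert each level to linear form, sum, and take 10·log₁₀ of the total.
Σ 10^(L/10) = 10^(74.5/10) + 10^(92.7/10) = 1.890e+09.
L_total = 10·log₁₀(1.890e+09) = 92.77 dB SPL.

92.8 dB SPL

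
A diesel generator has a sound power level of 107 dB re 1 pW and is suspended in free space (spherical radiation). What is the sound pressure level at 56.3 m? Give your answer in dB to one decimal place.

The power spreads over a sphere of area 4π·r², so L_p = L_w − 10·log₁₀(4π·r²).
4π·r² = 3.983e+04 m², 10·log₁₀ of that is 46.002 dB.
L_p = 107 − 46.002 = 61.00 dB.

61.0 dB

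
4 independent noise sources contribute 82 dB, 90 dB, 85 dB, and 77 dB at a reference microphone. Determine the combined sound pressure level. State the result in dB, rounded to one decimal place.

91.8 dB

For uncorrelated sources the intensities add, so convert each level to linear form, sum, and take 10·log₁₀ of the total.
Σ 10^(L/10) = 10^(82/10) + 10^(90/10) + 10^(85/10) + 10^(77/10) = 1.525e+09.
L_total = 10·log₁₀(1.525e+09) = 91.83 dB.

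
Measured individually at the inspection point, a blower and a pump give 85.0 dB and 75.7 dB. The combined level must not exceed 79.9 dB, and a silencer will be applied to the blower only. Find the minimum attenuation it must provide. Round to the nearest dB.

Fixed contribution from the other source: Σ 10^(L/10) = 10^(75.7/10) = 3.715e+07 (75.70 dB).
The limit corresponds to 10^(79.9/10) = 9.772e+07; subtracting the fixed part leaves 6.057e+07 for the blower, i.e. 77.82 dB.
Required insertion loss = 85.0 − 77.82 = 7.18 dB.

7 dB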